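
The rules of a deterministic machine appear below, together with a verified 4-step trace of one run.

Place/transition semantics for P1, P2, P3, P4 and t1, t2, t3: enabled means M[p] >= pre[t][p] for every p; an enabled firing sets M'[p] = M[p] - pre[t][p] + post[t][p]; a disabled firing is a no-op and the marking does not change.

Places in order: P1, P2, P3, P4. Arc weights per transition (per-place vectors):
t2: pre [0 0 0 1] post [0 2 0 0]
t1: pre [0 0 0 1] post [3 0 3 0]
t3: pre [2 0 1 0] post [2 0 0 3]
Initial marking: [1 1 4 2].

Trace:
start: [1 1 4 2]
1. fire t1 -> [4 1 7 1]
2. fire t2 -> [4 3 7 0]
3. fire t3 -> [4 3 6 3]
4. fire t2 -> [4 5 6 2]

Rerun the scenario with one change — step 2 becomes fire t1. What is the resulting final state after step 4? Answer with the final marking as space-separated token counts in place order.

(re-executing from step 2 with the substitution; state before step 2: [4 1 7 1])
2. fire t1 -> [7 1 10 0]
3. fire t3 -> [7 1 9 3]
4. fire t2 -> [7 3 9 2]

7 3 9 2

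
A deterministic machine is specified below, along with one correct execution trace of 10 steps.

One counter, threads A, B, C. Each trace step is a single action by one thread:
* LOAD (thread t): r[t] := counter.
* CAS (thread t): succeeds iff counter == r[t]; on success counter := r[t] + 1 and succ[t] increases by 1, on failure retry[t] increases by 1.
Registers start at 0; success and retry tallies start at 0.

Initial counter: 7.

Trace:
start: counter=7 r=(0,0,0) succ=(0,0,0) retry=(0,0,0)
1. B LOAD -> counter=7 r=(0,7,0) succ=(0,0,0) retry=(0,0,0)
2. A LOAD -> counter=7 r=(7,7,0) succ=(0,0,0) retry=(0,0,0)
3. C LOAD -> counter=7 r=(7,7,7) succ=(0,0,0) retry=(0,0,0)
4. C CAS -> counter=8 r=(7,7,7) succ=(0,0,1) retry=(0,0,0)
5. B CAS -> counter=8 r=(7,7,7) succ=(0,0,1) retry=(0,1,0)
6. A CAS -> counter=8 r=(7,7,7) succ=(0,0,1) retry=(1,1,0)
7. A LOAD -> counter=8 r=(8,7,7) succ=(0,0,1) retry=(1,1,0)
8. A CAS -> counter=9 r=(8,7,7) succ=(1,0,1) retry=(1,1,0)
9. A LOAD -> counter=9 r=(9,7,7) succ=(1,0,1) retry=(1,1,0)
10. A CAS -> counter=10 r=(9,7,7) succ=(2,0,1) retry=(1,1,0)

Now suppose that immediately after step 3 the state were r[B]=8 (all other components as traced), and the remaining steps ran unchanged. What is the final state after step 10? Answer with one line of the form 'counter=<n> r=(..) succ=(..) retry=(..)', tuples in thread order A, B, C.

counter=11 r=(10,8,7) succ=(2,1,1) retry=(1,0,0)

state after step 3 := counter=7 r=(7,8,7) succ=(0,0,0) retry=(0,0,0)
4. C CAS -> counter=8 r=(7,8,7) succ=(0,0,1) retry=(0,0,0)
5. B CAS -> counter=9 r=(7,8,7) succ=(0,1,1) retry=(0,0,0)
6. A CAS -> counter=9 r=(7,8,7) succ=(0,1,1) retry=(1,0,0)
7. A LOAD -> counter=9 r=(9,8,7) succ=(0,1,1) retry=(1,0,0)
8. A CAS -> counter=10 r=(9,8,7) succ=(1,1,1) retry=(1,0,0)
9. A LOAD -> counter=10 r=(10,8,7) succ=(1,1,1) retry=(1,0,0)
10. A CAS -> counter=11 r=(10,8,7) succ=(2,1,1) retry=(1,0,0)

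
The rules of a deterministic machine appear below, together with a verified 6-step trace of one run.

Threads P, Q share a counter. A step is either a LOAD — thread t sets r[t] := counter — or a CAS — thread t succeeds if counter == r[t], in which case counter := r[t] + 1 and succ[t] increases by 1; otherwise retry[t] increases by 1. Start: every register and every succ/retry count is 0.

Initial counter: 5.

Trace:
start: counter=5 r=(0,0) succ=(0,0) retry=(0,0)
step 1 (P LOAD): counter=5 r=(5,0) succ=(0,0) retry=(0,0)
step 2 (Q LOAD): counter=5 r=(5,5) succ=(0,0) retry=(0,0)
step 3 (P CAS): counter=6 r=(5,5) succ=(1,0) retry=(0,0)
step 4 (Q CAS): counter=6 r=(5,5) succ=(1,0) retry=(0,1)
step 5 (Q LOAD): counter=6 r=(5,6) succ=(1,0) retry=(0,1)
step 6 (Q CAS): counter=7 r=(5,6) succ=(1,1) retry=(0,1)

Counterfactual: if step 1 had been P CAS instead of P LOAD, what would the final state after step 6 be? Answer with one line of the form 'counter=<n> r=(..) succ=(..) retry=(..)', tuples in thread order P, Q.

counter=7 r=(0,6) succ=(0,2) retry=(2,0)

(re-executing from step 1 with the substitution; state before step 1: counter=5 r=(0,0) succ=(0,0) retry=(0,0))
step 1 (P CAS): counter=5 r=(0,0) succ=(0,0) retry=(1,0)
step 2 (Q LOAD): counter=5 r=(0,5) succ=(0,0) retry=(1,0)
step 3 (P CAS): counter=5 r=(0,5) succ=(0,0) retry=(2,0)
step 4 (Q CAS): counter=6 r=(0,5) succ=(0,1) retry=(2,0)
step 5 (Q LOAD): counter=6 r=(0,6) succ=(0,1) retry=(2,0)
step 6 (Q CAS): counter=7 r=(0,6) succ=(0,2) retry=(2,0)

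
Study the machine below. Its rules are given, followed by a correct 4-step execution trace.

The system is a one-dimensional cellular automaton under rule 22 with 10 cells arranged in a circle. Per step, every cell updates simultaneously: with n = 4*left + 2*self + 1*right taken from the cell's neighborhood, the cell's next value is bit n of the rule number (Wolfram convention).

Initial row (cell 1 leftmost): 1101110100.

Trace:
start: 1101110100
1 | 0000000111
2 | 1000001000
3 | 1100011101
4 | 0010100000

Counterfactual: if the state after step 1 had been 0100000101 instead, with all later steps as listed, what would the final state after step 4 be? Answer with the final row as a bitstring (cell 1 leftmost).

1011011011

state after step 1 := 0100000101
2 | 0110001101
3 | 0001010001
4 | 1011011011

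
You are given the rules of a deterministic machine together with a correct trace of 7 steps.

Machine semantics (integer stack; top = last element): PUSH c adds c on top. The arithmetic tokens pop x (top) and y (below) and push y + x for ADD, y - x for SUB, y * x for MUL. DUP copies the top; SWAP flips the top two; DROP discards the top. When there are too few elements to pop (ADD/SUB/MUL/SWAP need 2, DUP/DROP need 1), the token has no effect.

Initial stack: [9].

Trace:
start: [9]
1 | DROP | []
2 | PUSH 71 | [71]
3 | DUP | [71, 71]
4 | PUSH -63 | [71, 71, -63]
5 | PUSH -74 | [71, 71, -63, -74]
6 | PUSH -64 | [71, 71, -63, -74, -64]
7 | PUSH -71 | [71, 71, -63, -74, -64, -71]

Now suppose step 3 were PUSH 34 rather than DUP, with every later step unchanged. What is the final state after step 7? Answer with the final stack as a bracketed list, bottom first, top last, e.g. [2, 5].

(re-executing from step 3 with the substitution; state before step 3: [71])
3 | PUSH 34 | [71, 34]
4 | PUSH -63 | [71, 34, -63]
5 | PUSH -74 | [71, 34, -63, -74]
6 | PUSH -64 | [71, 34, -63, -74, -64]
7 | PUSH -71 | [71, 34, -63, -74, -64, -71]

[71, 34, -63, -74, -64, -71]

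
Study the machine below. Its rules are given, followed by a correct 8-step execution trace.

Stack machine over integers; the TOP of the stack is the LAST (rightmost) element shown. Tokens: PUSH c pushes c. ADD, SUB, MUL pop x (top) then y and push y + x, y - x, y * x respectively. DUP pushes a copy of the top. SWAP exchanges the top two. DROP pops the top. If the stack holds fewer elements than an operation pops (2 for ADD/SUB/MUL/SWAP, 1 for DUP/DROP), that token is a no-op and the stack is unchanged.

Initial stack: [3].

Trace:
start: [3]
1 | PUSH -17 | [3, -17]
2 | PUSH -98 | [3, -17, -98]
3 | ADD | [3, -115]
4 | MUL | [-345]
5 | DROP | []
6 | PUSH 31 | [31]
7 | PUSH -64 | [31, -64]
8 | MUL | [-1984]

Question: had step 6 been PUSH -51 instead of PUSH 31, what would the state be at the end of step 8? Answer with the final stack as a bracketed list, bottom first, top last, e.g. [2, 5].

[3264]

(re-executing from step 6 with the substitution; state before step 6: [])
6 | PUSH -51 | [-51]
7 | PUSH -64 | [-51, -64]
8 | MUL | [3264]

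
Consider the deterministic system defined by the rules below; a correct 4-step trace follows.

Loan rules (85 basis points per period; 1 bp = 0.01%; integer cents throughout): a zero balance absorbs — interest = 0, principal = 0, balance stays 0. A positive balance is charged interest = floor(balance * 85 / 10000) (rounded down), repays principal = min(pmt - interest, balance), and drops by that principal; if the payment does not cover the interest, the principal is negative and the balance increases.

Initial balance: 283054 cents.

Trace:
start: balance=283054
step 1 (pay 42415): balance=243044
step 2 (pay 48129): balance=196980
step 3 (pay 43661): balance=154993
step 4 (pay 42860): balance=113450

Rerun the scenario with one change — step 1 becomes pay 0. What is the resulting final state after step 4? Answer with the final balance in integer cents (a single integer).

(re-executing from step 1 with the substitution; state before step 1: balance=283054)
step 1 (pay 0): balance=285459
step 2 (pay 48129): balance=239756
step 3 (pay 43661): balance=198132
step 4 (pay 42860): balance=156956

156956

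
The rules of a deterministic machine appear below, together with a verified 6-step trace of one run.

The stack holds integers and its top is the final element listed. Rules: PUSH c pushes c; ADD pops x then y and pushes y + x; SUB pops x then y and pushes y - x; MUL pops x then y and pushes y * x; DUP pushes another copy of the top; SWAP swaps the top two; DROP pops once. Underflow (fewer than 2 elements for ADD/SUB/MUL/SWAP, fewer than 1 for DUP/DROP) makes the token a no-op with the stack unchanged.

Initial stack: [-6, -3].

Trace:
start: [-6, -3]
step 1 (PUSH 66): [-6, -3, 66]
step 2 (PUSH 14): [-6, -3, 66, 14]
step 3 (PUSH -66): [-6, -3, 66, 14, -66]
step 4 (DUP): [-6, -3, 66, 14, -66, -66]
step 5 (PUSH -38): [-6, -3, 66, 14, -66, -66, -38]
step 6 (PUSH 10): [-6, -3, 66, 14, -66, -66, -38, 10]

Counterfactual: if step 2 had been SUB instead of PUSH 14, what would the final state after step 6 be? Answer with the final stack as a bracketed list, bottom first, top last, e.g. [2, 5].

[-6, -69, -66, -66, -38, 10]

(re-executing from step 2 with the substitution; state before step 2: [-6, -3, 66])
step 2 (SUB): [-6, -69]
step 3 (PUSH -66): [-6, -69, -66]
step 4 (DUP): [-6, -69, -66, -66]
step 5 (PUSH -38): [-6, -69, -66, -66, -38]
step 6 (PUSH 10): [-6, -69, -66, -66, -38, 10]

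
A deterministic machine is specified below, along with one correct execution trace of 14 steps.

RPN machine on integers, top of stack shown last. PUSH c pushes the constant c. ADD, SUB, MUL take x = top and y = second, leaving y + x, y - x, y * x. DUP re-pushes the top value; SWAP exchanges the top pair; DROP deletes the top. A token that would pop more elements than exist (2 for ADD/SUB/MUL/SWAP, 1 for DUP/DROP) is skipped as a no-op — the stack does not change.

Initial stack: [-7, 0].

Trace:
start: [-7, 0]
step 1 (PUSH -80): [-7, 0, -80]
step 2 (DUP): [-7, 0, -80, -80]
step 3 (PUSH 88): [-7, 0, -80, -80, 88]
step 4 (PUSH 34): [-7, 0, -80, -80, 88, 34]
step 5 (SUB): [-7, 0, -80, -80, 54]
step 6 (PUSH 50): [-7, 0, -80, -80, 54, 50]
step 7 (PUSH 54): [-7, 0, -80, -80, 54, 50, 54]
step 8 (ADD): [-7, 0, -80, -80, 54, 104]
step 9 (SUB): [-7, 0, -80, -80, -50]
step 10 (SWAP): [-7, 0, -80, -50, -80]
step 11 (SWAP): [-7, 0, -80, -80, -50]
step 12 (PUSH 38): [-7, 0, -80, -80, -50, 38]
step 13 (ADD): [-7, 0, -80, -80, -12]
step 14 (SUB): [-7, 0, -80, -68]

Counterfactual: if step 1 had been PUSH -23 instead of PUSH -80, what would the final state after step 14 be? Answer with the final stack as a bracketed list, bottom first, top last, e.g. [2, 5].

[-7, 0, -23, -11]

(re-executing from step 1 with the substitution; state before step 1: [-7, 0])
step 1 (PUSH -23): [-7, 0, -23]
step 2 (DUP): [-7, 0, -23, -23]
step 3 (PUSH 88): [-7, 0, -23, -23, 88]
step 4 (PUSH 34): [-7, 0, -23, -23, 88, 34]
step 5 (SUB): [-7, 0, -23, -23, 54]
step 6 (PUSH 50): [-7, 0, -23, -23, 54, 50]
step 7 (PUSH 54): [-7, 0, -23, -23, 54, 50, 54]
step 8 (ADD): [-7, 0, -23, -23, 54, 104]
step 9 (SUB): [-7, 0, -23, -23, -50]
step 10 (SWAP): [-7, 0, -23, -50, -23]
step 11 (SWAP): [-7, 0, -23, -23, -50]
step 12 (PUSH 38): [-7, 0, -23, -23, -50, 38]
step 13 (ADD): [-7, 0, -23, -23, -12]
step 14 (SUB): [-7, 0, -23, -11]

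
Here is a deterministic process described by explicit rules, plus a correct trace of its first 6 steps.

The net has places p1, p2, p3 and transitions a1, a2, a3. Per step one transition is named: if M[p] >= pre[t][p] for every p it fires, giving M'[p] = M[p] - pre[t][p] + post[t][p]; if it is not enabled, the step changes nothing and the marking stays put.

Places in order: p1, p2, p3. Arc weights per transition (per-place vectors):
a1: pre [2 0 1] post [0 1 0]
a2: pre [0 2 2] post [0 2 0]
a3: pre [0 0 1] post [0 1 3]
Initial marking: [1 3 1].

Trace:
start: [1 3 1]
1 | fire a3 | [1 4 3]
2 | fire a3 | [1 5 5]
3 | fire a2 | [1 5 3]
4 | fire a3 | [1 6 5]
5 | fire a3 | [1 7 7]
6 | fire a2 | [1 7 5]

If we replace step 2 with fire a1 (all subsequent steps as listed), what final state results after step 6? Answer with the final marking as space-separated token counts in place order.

1 6 3

(re-executing from step 2 with the substitution; state before step 2: [1 4 3])
2 | fire a1 | [1 4 3]
3 | fire a2 | [1 4 1]
4 | fire a3 | [1 5 3]
5 | fire a3 | [1 6 5]
6 | fire a2 | [1 6 3]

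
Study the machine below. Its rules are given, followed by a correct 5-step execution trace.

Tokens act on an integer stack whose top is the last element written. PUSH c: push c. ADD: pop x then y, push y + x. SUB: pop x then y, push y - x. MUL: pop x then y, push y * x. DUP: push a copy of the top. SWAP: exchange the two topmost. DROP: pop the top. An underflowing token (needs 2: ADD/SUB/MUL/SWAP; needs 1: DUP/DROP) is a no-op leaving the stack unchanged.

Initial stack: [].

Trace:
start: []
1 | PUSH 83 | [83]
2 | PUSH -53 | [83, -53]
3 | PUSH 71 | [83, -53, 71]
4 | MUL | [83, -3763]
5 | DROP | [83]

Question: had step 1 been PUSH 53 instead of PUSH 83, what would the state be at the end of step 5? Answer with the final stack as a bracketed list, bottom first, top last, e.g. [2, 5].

[53]

(re-executing from step 1 with the substitution; state before step 1: [])
1 | PUSH 53 | [53]
2 | PUSH -53 | [53, -53]
3 | PUSH 71 | [53, -53, 71]
4 | MUL | [53, -3763]
5 | DROP | [53]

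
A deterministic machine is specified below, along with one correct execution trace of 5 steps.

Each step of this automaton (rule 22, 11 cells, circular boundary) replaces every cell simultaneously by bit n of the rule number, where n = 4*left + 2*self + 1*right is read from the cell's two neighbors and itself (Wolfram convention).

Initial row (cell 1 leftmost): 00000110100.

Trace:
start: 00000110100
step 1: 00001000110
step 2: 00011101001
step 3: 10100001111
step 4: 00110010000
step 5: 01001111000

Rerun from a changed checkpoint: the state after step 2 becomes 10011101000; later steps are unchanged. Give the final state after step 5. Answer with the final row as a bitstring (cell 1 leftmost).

state after step 2 := 10011101000
step 3: 11100001101
step 4: 00010010000
step 5: 00111111000

00111111000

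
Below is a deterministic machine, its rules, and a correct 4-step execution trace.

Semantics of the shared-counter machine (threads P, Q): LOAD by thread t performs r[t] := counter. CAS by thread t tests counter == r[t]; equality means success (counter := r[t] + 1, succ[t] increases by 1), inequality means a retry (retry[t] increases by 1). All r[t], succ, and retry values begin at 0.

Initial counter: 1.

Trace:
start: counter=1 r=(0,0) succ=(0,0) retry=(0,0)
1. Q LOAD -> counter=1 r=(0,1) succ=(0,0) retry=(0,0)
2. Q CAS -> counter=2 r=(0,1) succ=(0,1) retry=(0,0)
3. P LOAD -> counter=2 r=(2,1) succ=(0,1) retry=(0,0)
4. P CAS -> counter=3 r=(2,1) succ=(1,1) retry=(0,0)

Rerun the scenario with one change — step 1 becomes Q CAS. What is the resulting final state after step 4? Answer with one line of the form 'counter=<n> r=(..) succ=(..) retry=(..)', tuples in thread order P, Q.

(re-executing from step 1 with the substitution; state before step 1: counter=1 r=(0,0) succ=(0,0) retry=(0,0))
1. Q CAS -> counter=1 r=(0,0) succ=(0,0) retry=(0,1)
2. Q CAS -> counter=1 r=(0,0) succ=(0,0) retry=(0,2)
3. P LOAD -> counter=1 r=(1,0) succ=(0,0) retry=(0,2)
4. P CAS -> counter=2 r=(1,0) succ=(1,0) retry=(0,2)

counter=2 r=(1,0) succ=(1,0) retry=(0,2)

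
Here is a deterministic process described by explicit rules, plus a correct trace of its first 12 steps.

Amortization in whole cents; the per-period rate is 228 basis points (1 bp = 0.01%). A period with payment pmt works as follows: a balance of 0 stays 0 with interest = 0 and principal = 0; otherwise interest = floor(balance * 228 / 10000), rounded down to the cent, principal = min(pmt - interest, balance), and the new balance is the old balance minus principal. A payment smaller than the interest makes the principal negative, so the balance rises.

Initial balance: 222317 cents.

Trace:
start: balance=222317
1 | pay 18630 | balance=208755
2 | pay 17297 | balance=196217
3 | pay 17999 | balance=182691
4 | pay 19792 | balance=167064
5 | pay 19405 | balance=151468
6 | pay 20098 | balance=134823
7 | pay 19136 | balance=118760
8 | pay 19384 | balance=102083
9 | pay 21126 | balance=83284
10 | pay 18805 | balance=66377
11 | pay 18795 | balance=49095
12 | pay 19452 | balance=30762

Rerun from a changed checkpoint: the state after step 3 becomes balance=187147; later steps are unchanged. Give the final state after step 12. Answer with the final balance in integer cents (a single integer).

36220

state after step 3 := balance=187147
4 | pay 19792 | balance=171621
5 | pay 19405 | balance=156128
6 | pay 20098 | balance=139589
7 | pay 19136 | balance=123635
8 | pay 19384 | balance=107069
9 | pay 21126 | balance=88384
10 | pay 18805 | balance=71594
11 | pay 18795 | balance=54431
12 | pay 19452 | balance=36220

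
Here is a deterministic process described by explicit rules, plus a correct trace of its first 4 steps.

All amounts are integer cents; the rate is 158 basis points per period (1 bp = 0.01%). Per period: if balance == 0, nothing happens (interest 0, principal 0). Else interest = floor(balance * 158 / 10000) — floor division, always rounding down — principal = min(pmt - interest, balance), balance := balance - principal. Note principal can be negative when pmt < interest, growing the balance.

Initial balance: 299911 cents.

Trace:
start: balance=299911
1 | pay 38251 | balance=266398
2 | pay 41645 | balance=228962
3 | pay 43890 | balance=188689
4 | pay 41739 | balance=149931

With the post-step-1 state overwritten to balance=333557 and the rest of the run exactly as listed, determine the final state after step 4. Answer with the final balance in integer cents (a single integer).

220324

state after step 1 := balance=333557
2 | pay 41645 | balance=297182
3 | pay 43890 | balance=257987
4 | pay 41739 | balance=220324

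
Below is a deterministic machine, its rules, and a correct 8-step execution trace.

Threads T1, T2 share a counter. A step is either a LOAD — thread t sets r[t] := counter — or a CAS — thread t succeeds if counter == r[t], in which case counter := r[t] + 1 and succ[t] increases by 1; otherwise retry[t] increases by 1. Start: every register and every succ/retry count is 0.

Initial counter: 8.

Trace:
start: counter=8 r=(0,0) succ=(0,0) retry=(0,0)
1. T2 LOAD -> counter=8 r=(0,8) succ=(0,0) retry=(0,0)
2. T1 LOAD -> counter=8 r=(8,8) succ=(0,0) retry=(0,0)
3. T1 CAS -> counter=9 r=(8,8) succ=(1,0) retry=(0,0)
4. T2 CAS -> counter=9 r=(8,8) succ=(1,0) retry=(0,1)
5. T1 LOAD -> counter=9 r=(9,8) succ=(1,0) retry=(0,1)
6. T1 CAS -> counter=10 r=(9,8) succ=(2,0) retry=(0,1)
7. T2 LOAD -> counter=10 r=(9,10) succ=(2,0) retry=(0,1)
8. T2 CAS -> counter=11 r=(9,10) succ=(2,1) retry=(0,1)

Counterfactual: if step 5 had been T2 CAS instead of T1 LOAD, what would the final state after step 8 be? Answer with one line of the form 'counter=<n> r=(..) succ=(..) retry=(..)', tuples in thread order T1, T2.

counter=10 r=(8,9) succ=(1,1) retry=(1,2)

(re-executing from step 5 with the substitution; state before step 5: counter=9 r=(8,8) succ=(1,0) retry=(0,1))
5. T2 CAS -> counter=9 r=(8,8) succ=(1,0) retry=(0,2)
6. T1 CAS -> counter=9 r=(8,8) succ=(1,0) retry=(1,2)
7. T2 LOAD -> counter=9 r=(8,9) succ=(1,0) retry=(1,2)
8. T2 CAS -> counter=10 r=(8,9) succ=(1,1) retry=(1,2)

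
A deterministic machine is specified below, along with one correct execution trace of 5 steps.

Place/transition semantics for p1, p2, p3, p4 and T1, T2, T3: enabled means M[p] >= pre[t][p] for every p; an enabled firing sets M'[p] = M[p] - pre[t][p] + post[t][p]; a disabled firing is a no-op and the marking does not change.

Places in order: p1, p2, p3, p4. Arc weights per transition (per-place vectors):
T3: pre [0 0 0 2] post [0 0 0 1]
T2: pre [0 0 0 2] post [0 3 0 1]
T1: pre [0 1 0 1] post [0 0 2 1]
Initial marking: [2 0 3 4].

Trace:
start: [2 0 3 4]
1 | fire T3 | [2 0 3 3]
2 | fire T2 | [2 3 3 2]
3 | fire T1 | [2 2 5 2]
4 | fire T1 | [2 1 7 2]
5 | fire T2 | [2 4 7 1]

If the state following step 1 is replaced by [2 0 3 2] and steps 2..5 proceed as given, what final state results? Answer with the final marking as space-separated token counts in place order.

state after step 1 := [2 0 3 2]
2 | fire T2 | [2 3 3 1]
3 | fire T1 | [2 2 5 1]
4 | fire T1 | [2 1 7 1]
5 | fire T2 | [2 1 7 1]

2 1 7 1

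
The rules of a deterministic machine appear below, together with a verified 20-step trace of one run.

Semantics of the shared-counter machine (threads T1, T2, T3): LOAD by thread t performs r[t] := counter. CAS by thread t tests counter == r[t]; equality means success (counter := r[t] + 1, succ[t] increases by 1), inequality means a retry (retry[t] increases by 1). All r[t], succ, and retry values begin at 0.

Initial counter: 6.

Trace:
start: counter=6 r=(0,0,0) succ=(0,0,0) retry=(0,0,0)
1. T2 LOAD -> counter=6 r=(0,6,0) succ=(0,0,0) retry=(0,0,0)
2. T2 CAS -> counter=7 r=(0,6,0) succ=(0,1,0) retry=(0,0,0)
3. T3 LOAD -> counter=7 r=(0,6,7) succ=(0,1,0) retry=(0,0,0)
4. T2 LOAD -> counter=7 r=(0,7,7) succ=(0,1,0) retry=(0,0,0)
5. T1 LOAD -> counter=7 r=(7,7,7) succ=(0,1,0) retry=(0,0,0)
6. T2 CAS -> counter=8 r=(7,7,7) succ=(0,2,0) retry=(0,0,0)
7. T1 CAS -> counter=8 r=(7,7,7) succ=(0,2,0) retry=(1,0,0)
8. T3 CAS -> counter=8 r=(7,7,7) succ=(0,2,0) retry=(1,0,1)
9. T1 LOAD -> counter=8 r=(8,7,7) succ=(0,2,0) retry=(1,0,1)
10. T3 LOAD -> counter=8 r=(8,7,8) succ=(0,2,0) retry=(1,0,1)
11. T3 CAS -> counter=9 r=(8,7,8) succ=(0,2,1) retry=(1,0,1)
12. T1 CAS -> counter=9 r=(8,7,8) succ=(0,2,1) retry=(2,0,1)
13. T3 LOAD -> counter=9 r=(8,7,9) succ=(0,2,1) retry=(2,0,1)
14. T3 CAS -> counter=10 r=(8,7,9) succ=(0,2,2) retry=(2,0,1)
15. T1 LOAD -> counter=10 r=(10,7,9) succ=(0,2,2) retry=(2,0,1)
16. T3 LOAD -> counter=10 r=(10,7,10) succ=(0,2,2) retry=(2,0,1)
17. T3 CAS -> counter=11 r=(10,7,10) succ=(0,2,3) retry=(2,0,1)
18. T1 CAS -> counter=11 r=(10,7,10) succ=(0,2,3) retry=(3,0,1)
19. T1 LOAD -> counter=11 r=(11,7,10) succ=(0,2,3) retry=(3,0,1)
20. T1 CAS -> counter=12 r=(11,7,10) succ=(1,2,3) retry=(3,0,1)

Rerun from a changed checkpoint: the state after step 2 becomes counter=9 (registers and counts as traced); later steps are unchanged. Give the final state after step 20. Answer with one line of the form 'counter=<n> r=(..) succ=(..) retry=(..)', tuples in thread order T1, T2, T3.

counter=14 r=(13,9,12) succ=(1,2,3) retry=(3,0,1)

state after step 2 := counter=9 r=(0,6,0) succ=(0,1,0) retry=(0,0,0)
3. T3 LOAD -> counter=9 r=(0,6,9) succ=(0,1,0) retry=(0,0,0)
4. T2 LOAD -> counter=9 r=(0,9,9) succ=(0,1,0) retry=(0,0,0)
5. T1 LOAD -> counter=9 r=(9,9,9) succ=(0,1,0) retry=(0,0,0)
6. T2 CAS -> counter=10 r=(9,9,9) succ=(0,2,0) retry=(0,0,0)
7. T1 CAS -> counter=10 r=(9,9,9) succ=(0,2,0) retry=(1,0,0)
8. T3 CAS -> counter=10 r=(9,9,9) succ=(0,2,0) retry=(1,0,1)
9. T1 LOAD -> counter=10 r=(10,9,9) succ=(0,2,0) retry=(1,0,1)
10. T3 LOAD -> counter=10 r=(10,9,10) succ=(0,2,0) retry=(1,0,1)
11. T3 CAS -> counter=11 r=(10,9,10) succ=(0,2,1) retry=(1,0,1)
12. T1 CAS -> counter=11 r=(10,9,10) succ=(0,2,1) retry=(2,0,1)
13. T3 LOAD -> counter=11 r=(10,9,11) succ=(0,2,1) retry=(2,0,1)
14. T3 CAS -> counter=12 r=(10,9,11) succ=(0,2,2) retry=(2,0,1)
15. T1 LOAD -> counter=12 r=(12,9,11) succ=(0,2,2) retry=(2,0,1)
16. T3 LOAD -> counter=12 r=(12,9,12) succ=(0,2,2) retry=(2,0,1)
17. T3 CAS -> counter=13 r=(12,9,12) succ=(0,2,3) retry=(2,0,1)
18. T1 CAS -> counter=13 r=(12,9,12) succ=(0,2,3) retry=(3,0,1)
19. T1 LOAD -> counter=13 r=(13,9,12) succ=(0,2,3) retry=(3,0,1)
20. T1 CAS -> counter=14 r=(13,9,12) succ=(1,2,3) retry=(3,0,1)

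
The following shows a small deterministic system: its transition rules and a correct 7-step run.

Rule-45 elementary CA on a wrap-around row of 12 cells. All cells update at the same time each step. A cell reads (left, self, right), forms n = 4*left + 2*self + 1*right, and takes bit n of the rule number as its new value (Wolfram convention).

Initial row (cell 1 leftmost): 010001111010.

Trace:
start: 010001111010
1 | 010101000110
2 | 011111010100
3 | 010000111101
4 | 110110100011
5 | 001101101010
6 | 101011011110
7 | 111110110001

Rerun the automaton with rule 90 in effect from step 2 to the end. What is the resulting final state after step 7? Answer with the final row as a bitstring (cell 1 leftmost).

110001001000

(re-executing steps 2..7 under rule 90; state before step 2: 010101000110)
2 | 100000101111
3 | 110001001000
4 | 111010110101
5 | 001000110001
6 | 110101111010
7 | 110001001000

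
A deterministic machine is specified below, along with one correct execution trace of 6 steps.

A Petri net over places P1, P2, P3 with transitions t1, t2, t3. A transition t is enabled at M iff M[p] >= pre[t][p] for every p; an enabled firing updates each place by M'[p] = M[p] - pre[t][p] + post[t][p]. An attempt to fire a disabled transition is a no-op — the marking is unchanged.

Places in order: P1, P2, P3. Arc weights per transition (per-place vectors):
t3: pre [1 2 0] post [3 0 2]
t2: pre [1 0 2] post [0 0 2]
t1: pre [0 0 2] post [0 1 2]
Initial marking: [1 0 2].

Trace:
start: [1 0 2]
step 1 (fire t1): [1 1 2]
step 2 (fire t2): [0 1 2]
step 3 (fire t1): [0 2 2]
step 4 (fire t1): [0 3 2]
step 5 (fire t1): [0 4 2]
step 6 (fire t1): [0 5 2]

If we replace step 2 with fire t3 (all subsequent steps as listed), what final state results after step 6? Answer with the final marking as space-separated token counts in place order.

1 5 2

(re-executing from step 2 with the substitution; state before step 2: [1 1 2])
step 2 (fire t3): [1 1 2]
step 3 (fire t1): [1 2 2]
step 4 (fire t1): [1 3 2]
step 5 (fire t1): [1 4 2]
step 6 (fire t1): [1 5 2]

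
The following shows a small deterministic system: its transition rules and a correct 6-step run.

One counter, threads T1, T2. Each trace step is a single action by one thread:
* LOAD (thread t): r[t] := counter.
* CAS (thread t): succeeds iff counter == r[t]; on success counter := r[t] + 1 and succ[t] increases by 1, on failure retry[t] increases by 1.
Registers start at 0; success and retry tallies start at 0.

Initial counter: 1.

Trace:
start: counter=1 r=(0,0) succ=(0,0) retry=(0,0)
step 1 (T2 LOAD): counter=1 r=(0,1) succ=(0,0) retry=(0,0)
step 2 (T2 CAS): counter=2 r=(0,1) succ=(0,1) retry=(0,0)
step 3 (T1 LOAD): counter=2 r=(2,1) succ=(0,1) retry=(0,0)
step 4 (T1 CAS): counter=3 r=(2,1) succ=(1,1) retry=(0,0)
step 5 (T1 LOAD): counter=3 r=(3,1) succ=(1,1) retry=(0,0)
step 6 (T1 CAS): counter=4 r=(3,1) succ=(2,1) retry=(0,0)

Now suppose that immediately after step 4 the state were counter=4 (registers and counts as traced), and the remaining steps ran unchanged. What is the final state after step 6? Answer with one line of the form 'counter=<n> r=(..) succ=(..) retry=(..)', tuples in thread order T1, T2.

counter=5 r=(4,1) succ=(2,1) retry=(0,0)

state after step 4 := counter=4 r=(2,1) succ=(1,1) retry=(0,0)
step 5 (T1 LOAD): counter=4 r=(4,1) succ=(1,1) retry=(0,0)
step 6 (T1 CAS): counter=5 r=(4,1) succ=(2,1) retry=(0,0)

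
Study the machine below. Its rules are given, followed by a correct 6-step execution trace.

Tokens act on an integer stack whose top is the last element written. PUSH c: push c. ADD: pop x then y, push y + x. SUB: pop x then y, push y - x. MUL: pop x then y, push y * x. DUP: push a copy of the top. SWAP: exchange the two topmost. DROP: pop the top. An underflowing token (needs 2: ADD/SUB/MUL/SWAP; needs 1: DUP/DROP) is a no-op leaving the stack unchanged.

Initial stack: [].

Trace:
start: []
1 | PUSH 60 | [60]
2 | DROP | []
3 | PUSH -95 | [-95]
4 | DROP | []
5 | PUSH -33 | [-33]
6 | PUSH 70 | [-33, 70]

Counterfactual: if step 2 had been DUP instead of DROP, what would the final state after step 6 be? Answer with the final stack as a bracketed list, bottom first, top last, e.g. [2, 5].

[60, 60, -33, 70]

(re-executing from step 2 with the substitution; state before step 2: [60])
2 | DUP | [60, 60]
3 | PUSH -95 | [60, 60, -95]
4 | DROP | [60, 60]
5 | PUSH -33 | [60, 60, -33]
6 | PUSH 70 | [60, 60, -33, 70]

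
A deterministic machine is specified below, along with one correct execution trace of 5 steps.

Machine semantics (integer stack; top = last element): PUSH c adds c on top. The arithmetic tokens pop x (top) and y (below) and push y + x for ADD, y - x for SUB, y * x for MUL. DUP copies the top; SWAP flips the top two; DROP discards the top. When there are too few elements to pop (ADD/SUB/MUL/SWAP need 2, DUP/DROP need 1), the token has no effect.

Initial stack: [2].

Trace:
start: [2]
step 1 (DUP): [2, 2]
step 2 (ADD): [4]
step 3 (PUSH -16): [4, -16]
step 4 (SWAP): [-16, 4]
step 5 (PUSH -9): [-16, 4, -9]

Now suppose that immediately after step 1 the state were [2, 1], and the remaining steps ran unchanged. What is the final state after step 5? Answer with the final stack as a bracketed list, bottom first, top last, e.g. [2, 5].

[-16, 3, -9]

state after step 1 := [2, 1]
step 2 (ADD): [3]
step 3 (PUSH -16): [3, -16]
step 4 (SWAP): [-16, 3]
step 5 (PUSH -9): [-16, 3, -9]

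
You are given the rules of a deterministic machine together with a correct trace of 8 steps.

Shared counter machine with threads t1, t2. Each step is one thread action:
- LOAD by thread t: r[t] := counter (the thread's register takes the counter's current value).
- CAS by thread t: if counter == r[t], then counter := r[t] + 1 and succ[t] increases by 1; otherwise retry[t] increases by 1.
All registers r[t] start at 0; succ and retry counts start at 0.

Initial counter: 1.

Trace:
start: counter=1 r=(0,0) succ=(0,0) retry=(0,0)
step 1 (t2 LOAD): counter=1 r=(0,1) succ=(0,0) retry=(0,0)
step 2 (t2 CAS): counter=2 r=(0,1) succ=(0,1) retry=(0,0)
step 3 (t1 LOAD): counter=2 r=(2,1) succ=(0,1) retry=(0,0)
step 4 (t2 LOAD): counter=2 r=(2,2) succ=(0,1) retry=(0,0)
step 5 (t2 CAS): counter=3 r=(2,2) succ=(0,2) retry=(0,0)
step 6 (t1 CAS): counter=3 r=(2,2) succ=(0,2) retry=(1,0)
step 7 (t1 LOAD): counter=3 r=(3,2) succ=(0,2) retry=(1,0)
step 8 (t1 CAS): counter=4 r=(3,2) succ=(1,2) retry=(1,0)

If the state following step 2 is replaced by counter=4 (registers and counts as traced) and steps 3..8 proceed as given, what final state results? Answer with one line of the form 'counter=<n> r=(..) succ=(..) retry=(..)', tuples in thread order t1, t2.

counter=6 r=(5,4) succ=(1,2) retry=(1,0)

state after step 2 := counter=4 r=(0,1) succ=(0,1) retry=(0,0)
step 3 (t1 LOAD): counter=4 r=(4,1) succ=(0,1) retry=(0,0)
step 4 (t2 LOAD): counter=4 r=(4,4) succ=(0,1) retry=(0,0)
step 5 (t2 CAS): counter=5 r=(4,4) succ=(0,2) retry=(0,0)
step 6 (t1 CAS): counter=5 r=(4,4) succ=(0,2) retry=(1,0)
step 7 (t1 LOAD): counter=5 r=(5,4) succ=(0,2) retry=(1,0)
step 8 (t1 CAS): counter=6 r=(5,4) succ=(1,2) retry=(1,0)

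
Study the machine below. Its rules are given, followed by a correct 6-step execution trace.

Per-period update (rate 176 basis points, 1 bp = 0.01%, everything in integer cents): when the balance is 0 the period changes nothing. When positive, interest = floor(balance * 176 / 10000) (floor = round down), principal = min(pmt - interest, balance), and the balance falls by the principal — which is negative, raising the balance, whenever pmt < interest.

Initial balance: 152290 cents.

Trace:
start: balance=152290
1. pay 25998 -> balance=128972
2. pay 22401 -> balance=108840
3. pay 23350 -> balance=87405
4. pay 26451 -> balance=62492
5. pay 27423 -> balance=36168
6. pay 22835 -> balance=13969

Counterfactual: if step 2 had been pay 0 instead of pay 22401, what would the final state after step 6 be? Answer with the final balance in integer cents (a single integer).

37990

(re-executing from step 2 with the substitution; state before step 2: balance=128972)
2. pay 0 -> balance=131241
3. pay 23350 -> balance=110200
4. pay 26451 -> balance=85688
5. pay 27423 -> balance=59773
6. pay 22835 -> balance=37990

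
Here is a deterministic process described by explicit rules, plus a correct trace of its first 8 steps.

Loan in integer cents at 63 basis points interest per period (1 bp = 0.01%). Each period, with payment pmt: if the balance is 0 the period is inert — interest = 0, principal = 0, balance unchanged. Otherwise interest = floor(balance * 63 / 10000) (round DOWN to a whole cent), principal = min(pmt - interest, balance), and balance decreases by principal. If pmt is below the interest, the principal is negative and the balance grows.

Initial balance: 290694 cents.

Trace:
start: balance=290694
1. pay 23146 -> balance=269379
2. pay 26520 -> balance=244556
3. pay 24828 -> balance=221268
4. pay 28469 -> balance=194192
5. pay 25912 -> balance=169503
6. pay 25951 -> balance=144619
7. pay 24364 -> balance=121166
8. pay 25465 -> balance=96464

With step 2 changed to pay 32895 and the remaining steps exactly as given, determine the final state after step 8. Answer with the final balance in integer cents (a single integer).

(re-executing from step 2 with the substitution; state before step 2: balance=269379)
2. pay 32895 -> balance=238181
3. pay 24828 -> balance=214853
4. pay 28469 -> balance=187737
5. pay 25912 -> balance=163007
6. pay 25951 -> balance=138082
7. pay 24364 -> balance=114587
8. pay 25465 -> balance=89843

89843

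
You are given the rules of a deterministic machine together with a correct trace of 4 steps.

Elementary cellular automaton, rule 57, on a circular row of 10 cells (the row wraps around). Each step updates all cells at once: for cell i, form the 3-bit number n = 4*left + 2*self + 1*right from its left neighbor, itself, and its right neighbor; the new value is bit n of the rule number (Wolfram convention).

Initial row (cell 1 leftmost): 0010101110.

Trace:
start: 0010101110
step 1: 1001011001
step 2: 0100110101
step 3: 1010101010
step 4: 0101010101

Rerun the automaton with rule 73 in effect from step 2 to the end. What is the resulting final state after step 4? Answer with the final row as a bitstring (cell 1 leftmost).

1011011001

(re-executing steps 2..4 under rule 73; state before step 2: 1001011001)
step 2: 1000011001
step 3: 1011011001
step 4: 1011011001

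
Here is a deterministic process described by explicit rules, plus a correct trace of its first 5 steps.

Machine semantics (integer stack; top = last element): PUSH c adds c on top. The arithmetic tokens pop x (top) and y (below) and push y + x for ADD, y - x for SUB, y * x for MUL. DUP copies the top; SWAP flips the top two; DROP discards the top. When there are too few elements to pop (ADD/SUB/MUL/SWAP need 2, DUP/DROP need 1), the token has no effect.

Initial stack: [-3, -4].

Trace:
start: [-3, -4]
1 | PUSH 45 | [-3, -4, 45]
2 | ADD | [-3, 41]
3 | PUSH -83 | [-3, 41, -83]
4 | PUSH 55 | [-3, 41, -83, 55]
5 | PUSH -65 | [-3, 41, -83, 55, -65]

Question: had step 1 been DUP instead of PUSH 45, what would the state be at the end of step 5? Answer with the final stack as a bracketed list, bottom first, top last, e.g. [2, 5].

[-3, -8, -83, 55, -65]

(re-executing from step 1 with the substitution; state before step 1: [-3, -4])
1 | DUP | [-3, -4, -4]
2 | ADD | [-3, -8]
3 | PUSH -83 | [-3, -8, -83]
4 | PUSH 55 | [-3, -8, -83, 55]
5 | PUSH -65 | [-3, -8, -83, 55, -65]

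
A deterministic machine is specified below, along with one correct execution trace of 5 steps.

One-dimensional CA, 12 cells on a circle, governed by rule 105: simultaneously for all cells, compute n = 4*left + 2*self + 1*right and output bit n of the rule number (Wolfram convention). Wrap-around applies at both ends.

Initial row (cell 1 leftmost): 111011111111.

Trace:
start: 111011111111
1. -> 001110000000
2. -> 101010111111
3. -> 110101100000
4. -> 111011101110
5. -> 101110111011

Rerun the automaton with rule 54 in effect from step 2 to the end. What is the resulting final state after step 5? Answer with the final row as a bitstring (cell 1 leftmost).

101110111011

(re-executing steps 2..5 under rule 54; state before step 2: 001110000000)
2. -> 010001000000
3. -> 111011100000
4. -> 000100010001
5. -> 101110111011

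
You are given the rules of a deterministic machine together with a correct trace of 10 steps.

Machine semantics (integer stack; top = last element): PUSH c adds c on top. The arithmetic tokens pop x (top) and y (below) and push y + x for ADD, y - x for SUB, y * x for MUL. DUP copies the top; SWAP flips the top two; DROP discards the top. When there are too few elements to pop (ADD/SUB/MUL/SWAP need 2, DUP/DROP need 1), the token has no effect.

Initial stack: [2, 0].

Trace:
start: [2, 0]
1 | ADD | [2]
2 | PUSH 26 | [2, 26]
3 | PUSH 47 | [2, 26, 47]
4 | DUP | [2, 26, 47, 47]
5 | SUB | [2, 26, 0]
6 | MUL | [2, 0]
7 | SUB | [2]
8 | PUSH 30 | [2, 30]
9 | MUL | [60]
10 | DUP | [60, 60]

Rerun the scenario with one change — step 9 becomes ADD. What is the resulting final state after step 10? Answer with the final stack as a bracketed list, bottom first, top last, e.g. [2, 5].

(re-executing from step 9 with the substitution; state before step 9: [2, 30])
9 | ADD | [32]
10 | DUP | [32, 32]

[32, 32]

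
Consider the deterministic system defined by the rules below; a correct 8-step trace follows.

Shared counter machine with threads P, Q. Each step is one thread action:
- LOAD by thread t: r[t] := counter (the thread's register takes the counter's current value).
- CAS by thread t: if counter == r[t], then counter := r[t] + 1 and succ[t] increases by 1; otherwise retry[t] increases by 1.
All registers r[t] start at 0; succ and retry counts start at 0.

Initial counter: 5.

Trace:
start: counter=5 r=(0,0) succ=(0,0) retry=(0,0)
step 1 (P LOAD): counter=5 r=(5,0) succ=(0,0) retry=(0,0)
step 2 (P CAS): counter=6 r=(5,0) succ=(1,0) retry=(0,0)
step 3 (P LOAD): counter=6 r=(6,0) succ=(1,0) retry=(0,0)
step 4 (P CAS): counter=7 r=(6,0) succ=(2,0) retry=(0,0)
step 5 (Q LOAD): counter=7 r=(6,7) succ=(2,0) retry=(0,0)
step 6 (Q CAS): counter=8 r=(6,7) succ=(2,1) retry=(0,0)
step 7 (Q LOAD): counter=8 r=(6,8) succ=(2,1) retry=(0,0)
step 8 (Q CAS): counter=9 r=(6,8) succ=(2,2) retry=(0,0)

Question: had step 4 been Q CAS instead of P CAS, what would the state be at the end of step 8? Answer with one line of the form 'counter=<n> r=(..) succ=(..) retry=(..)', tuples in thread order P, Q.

counter=8 r=(6,7) succ=(1,2) retry=(0,1)

(re-executing from step 4 with the substitution; state before step 4: counter=6 r=(6,0) succ=(1,0) retry=(0,0))
step 4 (Q CAS): counter=6 r=(6,0) succ=(1,0) retry=(0,1)
step 5 (Q LOAD): counter=6 r=(6,6) succ=(1,0) retry=(0,1)
step 6 (Q CAS): counter=7 r=(6,6) succ=(1,1) retry=(0,1)
step 7 (Q LOAD): counter=7 r=(6,7) succ=(1,1) retry=(0,1)
step 8 (Q CAS): counter=8 r=(6,7) succ=(1,2) retry=(0,1)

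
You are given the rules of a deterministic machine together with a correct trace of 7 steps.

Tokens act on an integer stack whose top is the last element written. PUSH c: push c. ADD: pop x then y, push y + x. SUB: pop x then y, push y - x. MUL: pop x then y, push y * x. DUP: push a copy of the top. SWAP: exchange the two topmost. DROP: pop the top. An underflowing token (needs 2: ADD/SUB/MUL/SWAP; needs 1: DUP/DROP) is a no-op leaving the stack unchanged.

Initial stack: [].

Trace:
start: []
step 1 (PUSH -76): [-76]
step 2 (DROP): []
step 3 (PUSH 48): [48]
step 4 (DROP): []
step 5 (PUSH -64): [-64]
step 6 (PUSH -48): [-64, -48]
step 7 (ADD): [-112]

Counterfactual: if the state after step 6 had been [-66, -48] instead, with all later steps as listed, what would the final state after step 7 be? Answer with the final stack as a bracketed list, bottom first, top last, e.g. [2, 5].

[-114]

state after step 6 := [-66, -48]
step 7 (ADD): [-114]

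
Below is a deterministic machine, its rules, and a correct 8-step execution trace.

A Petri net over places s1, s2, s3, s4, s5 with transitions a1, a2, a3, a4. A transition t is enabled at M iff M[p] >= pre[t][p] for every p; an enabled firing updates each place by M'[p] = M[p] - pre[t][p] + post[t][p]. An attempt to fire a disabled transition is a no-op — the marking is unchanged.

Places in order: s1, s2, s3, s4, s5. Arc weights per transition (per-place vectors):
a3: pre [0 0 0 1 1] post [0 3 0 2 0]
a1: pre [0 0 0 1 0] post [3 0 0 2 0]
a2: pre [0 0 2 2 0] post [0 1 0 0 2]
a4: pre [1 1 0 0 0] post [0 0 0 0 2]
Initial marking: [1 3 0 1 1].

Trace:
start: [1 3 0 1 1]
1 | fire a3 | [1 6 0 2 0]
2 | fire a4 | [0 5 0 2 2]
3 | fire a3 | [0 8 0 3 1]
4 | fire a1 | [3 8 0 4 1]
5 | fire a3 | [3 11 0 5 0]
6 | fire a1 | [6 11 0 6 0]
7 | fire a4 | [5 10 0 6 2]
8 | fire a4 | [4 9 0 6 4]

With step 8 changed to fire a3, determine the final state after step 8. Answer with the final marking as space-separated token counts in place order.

5 13 0 7 1

(re-executing from step 8 with the substitution; state before step 8: [5 10 0 6 2])
8 | fire a3 | [5 13 0 7 1]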